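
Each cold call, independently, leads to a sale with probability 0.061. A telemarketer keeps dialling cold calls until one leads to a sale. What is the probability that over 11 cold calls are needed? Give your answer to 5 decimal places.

Y = number of cold calls to the first success; geometric, p = 0.061.
P(Y > 11) = P(first 11 all fail) = (1−p)^11 = 0.5004049

0.50040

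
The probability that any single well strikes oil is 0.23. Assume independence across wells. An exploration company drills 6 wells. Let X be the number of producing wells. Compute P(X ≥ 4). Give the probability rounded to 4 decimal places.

X ~ Binomial(6, 0.23); P(X ≥ 4) = Σ C(6,k) p^k (1−p)^(6−k) over k:
  k=4: C(6,4)·0.23^4·0.77^2 = 0.024888
  k=5: C(6,5)·0.23^5·0.77^1 = 0.002974
  k=6: C(6,6)·0.23^6·0.77^0 = 0.000148
Total = 0.028009

0.0280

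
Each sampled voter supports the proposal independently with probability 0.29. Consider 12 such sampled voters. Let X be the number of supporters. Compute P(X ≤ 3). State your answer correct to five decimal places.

0.52353

X ~ Binomial(12, 0.29); P(X ≤ 3) = Σ C(12,k) p^k (1−p)^(12−k) over k:
  k=0: C(12,0)·0.29^0·0.71^12 = 0.0164097
  k=1: C(12,1)·0.29^1·0.71^11 = 0.0804306
  k=2: C(12,2)·0.29^2·0.71^10 = 0.1806855
  k=3: C(12,3)·0.29^3·0.71^9 = 0.2460038
Total = 0.5235296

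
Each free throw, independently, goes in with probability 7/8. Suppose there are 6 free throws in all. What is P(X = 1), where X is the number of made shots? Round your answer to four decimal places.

0.0002

X ~ Binomial(n=6, p=0.875).
P(X=1) = C(6,1) · p^1 · (1−p)^5
= 6 · 0.875 · 3.0518e-05 = 0.000160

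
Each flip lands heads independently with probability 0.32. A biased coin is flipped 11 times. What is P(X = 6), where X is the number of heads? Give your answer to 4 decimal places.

0.0721

X ~ Binomial(n=11, p=0.32).
P(X=6) = C(11,6) · p^6 · (1−p)^5
= 462 · 0.0010737 · 0.14539 = 0.072125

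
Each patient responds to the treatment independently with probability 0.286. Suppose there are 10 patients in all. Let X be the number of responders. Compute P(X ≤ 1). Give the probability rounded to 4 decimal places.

0.1724

X ~ Binomial(10, 0.286); P(X ≤ 1) = Σ C(10,k) p^k (1−p)^(10−k) over k:
  k=0: C(10,0)·0.286^0·0.714^10 = 0.034434
  k=1: C(10,1)·0.286^1·0.714^9 = 0.137927
Total = 0.172361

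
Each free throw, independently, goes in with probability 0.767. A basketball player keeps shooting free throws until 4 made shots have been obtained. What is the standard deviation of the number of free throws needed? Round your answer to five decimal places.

Y = total free throws until the fourth success; negative binomial with r=4, p=0.767.
SD(Y) = √[r(1−p)/p²] = √(1.5842554) = 1.2586721

1.25867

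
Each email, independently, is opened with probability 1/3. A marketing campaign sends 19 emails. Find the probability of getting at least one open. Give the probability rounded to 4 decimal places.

0.9995

P(at least one) = 1 − P(none) = 1 − (1 − 0.333333)^19
= 1 − 0.000451 = 0.999549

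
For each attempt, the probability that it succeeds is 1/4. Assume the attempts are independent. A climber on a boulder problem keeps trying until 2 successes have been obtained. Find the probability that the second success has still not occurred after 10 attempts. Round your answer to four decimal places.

0.2440

Needing more than 10 attempts ⇔ fewer than 2 successes in the first 10. With X ~ Binomial(10, 0.25), P(Y > 10) = P(X ≤ 1).
  k=0: C(10,0)·0.25^0·0.75^10 = 0.056314
  k=1: C(10,1)·0.25^1·0.75^9 = 0.187712
P(X ≤ 1) = 0.244025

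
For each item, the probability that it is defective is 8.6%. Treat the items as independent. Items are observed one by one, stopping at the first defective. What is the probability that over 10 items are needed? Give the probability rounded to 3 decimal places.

0.407

Y = number of items to the first success; geometric, p = 0.086.
P(Y > 10) = P(first 10 all fail) = (1−p)^10 = 0.40688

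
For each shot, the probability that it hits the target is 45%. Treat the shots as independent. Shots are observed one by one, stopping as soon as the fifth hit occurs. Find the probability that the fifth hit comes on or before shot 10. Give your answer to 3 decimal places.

Finishing within 10 shots ⇔ at least 5 successes in the first 10. With X ~ Binomial(10, 0.45), P(Y ≤ 10) = 1 − P(X ≤ 4).
  k=0: C(10,0)·0.45^0·0.55^10 = 0.00253
  k=1: C(10,1)·0.45^1·0.55^9 = 0.02072
  k=2: C(10,2)·0.45^2·0.55^8 = 0.07630
  k=3: C(10,3)·0.45^3·0.55^7 = 0.16648
  k=4: C(10,4)·0.45^4·0.55^6 = 0.23837
1 − 0.50440 = 0.49560

0.496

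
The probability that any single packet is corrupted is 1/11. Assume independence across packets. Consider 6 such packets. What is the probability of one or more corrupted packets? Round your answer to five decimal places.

0.43553

P(at least one) = 1 − P(none) = 1 − (1 − 0.090909)^6
= 1 − 0.5644739 = 0.4355261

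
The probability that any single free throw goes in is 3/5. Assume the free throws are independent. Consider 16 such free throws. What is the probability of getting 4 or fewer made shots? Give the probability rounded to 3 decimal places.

0.005

X ~ Binomial(16, 0.60); P(X ≤ 4) = Σ C(16,k) p^k (1−p)^(16−k) over k:
  k=0: C(16,0)·0.60^0·0.40^16 = 0.00000
  k=1: C(16,1)·0.60^1·0.40^15 = 0.00001
  k=2: C(16,2)·0.60^2·0.40^14 = 0.00012
  k=3: C(16,3)·0.60^3·0.40^13 = 0.00081
  k=4: C(16,4)·0.60^4·0.40^12 = 0.00396
Total = 0.00490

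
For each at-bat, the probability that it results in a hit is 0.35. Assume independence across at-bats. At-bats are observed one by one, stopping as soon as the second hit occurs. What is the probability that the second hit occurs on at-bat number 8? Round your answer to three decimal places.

Y = trial on which the second success occurs; negative binomial, r=2, p=0.35.
P(Y=8) = C(7,1) · p^2 · (1−p)^6
= 7 · 0.1225 · 0.075419 = 0.06467

0.065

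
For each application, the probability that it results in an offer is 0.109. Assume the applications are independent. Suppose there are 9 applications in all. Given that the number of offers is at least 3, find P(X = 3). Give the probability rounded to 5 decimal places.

X ~ Binomial(9, 0.109). Want P(X=3 | X≥3) = P(X=3) / P(X≥3).
P(X=3) = C(9,3)·0.109^3·0.891^6 = 0.0544283
P(X≥3) = 1 − 0.3539153 − 0.3896643 − 0.1906775 = 0.0657429
Ratio = 0.0544283 / 0.0657429 = 0.8278968

0.82790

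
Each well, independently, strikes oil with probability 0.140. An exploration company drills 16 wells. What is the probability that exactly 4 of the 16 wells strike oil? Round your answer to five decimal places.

0.11444

X ~ Binomial(n=16, p=0.14).
P(X=4) = C(16,4) · p^4 · (1−p)^12
= 1820 · 0.00038416 · 0.16367 = 0.1144366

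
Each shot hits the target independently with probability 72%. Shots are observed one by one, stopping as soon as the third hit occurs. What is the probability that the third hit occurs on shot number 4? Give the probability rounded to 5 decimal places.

0.31353

Y = trial on which the third success occurs; negative binomial, r=3, p=0.72.
P(Y=4) = C(3,2) · p^3 · (1−p)^1
= 3 · 0.37325 · 0.28 = 0.3135283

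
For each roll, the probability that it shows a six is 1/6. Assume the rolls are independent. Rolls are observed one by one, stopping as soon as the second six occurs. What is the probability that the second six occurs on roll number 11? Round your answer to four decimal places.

0.0538

Y = trial on which the second success occurs; negative binomial, r=2, p=0.166667.
P(Y=11) = C(10,1) · p^2 · (1−p)^9
= 10 · 0.027778 · 0.19381 = 0.053835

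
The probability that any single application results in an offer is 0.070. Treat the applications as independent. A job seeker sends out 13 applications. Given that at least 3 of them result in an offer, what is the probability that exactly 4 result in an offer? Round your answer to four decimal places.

X ~ Binomial(13, 0.07). Want P(X=4 | X≥3) = P(X=4) / P(X≥3).
P(X=4) = C(13,4)·0.07^4·0.93^9 = 0.008934
P(X≥3) = 1 − 0.389295 − 0.380923 − 0.172030 = 0.057753
Ratio = 0.008934 / 0.057753 = 0.154692

0.1547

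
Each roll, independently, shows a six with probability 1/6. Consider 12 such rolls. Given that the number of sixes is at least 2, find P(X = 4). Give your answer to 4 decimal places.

0.1436

X ~ Binomial(12, 0.166667). Want P(X=4 | X≥2) = P(X=4) / P(X≥2).
P(X=4) = C(12,4)·0.166667^4·0.833333^8 = 0.088828
P(X≥2) = 1 − 0.112157 − 0.269176 = 0.618667
Ratio = 0.088828 / 0.618667 = 0.143580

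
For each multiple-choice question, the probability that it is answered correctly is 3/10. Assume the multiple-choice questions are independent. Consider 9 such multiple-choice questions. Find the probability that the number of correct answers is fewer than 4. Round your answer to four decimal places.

0.7297

X ~ Binomial(9, 0.30); P(X ≤ 3) = Σ C(9,k) p^k (1−p)^(9−k) over k:
  k=0: C(9,0)·0.30^0·0.70^9 = 0.040354
  k=1: C(9,1)·0.30^1·0.70^8 = 0.155650
  k=2: C(9,2)·0.30^2·0.70^7 = 0.266828
  k=3: C(9,3)·0.30^3·0.70^6 = 0.266828
Total = 0.729659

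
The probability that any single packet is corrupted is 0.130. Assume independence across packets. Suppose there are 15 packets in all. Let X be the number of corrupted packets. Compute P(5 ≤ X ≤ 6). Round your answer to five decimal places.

X ~ Binomial(15, 0.13); P(5 ≤ X ≤ 6) = Σ C(15,k) p^k (1−p)^(15−k) over k:
  k=5: C(15,5)·0.13^5·0.87^10 = 0.0276990
  k=6: C(15,6)·0.13^6·0.87^9 = 0.0068982
Total = 0.0345973

0.03460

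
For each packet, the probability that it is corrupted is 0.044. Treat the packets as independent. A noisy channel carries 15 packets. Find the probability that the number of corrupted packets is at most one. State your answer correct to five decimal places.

0.86070

X ~ Binomial(15, 0.044); P(X ≤ 1) = Σ C(15,k) p^k (1−p)^(15−k) over k:
  k=0: C(15,0)·0.044^0·0.956^15 = 0.5091765
  k=1: C(15,1)·0.044^1·0.956^14 = 0.3515236
Total = 0.8607001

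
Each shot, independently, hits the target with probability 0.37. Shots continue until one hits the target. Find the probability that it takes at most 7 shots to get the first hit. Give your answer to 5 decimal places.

0.96061

Y = number of shots to the first success; geometric, p = 0.37.
P(Y ≤ 7) = 1 − (1−p)^7 = 1 − 0.0393898 = 0.9606102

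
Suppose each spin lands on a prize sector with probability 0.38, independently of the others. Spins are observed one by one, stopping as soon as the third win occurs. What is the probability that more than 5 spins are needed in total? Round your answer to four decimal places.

Needing more than 5 spins ⇔ fewer than 3 successes in the first 5. With X ~ Binomial(5, 0.38), P(Y > 5) = P(X ≤ 2).
  k=0: C(5,0)·0.38^0·0.62^5 = 0.091613
  k=1: C(5,1)·0.38^1·0.62^4 = 0.280750
  k=2: C(5,2)·0.38^2·0.62^3 = 0.344146
P(X ≤ 2) = 0.716509

0.7165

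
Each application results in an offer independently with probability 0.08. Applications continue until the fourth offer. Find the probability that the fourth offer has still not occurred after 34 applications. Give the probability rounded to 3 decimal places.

0.712

Needing more than 34 applications ⇔ fewer than 4 successes in the first 34. With X ~ Binomial(34, 0.08), P(Y > 34) = P(X ≤ 3).
  k=0: C(34,0)·0.08^0·0.92^34 = 0.05872
  k=1: C(34,1)·0.08^1·0.92^33 = 0.17361
  k=2: C(34,2)·0.08^2·0.92^32 = 0.24909
  k=3: C(34,3)·0.08^3·0.92^31 = 0.23104
P(X ≤ 3) = 0.71245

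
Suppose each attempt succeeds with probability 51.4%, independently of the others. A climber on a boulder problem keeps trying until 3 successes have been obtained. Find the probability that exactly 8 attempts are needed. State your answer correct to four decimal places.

0.0773

Y = trial on which the third success occurs; negative binomial, r=3, p=0.514.
P(Y=8) = C(7,2) · p^3 · (1−p)^5
= 21 · 0.1358 · 0.027113 = 0.077320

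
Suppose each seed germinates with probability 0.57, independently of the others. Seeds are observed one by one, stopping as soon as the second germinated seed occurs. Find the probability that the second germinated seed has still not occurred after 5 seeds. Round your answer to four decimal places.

Needing more than 5 seeds ⇔ fewer than 2 successes in the first 5. With X ~ Binomial(5, 0.57), P(Y > 5) = P(X ≤ 1).
  k=0: C(5,0)·0.57^0·0.43^5 = 0.014701
  k=1: C(5,1)·0.57^1·0.43^4 = 0.097436
P(X ≤ 1) = 0.112137

0.1121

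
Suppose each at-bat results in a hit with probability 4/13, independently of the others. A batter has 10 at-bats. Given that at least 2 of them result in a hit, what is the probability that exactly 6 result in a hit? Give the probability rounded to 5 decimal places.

0.04747

X ~ Binomial(10, 0.307692). Want P(X=6 | X≥2) = P(X=6) / P(X≥2).
P(X=6) = C(10,6)·0.307692^6·0.692308^4 = 0.0409370
P(X≥2) = 1 − 0.0252925 − 0.1124111 = 0.8622964
Ratio = 0.0409370 / 0.8622964 = 0.0474744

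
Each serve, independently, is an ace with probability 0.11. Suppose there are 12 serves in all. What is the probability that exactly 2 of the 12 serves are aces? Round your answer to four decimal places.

X ~ Binomial(n=12, p=0.11).
P(X=2) = C(12,2) · p^2 · (1−p)^10
= 66 · 0.0121 · 0.31182 = 0.249017

0.2490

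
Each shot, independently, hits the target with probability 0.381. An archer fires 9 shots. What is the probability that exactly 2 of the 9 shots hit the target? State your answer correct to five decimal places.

0.18196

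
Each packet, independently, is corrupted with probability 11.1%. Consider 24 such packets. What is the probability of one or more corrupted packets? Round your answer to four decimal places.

P(at least one) = 1 − P(none) = 1 − (1 − 0.111)^24
= 1 − 0.059380 = 0.940620

0.9406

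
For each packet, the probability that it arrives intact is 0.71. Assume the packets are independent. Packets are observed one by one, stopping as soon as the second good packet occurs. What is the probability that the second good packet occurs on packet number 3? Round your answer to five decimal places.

0.29238

Y = trial on which the second success occurs; negative binomial, r=2, p=0.71.
P(Y=3) = C(2,1) · p^2 · (1−p)^1
= 2 · 0.5041 · 0.29 = 0.2923780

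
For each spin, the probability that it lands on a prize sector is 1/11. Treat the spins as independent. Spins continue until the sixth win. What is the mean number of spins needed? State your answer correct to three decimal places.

Y = total spins until the sixth success; negative binomial with r=6, p=0.090909.
E[Y] = r / p = 6 / 0.090909 = 66.00000

66.000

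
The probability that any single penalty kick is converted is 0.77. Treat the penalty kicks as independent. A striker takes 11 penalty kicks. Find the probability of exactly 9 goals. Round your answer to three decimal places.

0.277

X ~ Binomial(n=11, p=0.77).
P(X=9) = C(11,9) · p^9 · (1−p)^2
= 55 · 0.095152 · 0.0529 = 0.27684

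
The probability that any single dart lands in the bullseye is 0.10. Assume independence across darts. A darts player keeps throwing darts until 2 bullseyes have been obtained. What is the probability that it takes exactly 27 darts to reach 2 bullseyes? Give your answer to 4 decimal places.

Y = trial on which the second success occurs; negative binomial, r=2, p=0.10.
P(Y=27) = C(26,1) · p^2 · (1−p)^25
= 26 · 0.01 · 0.07179 = 0.018665

0.0187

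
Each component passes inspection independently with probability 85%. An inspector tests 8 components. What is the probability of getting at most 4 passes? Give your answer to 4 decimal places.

X ~ Binomial(8, 0.85); P(X ≤ 4) = Σ C(8,k) p^k (1−p)^(8−k) over k:
  k=0: C(8,0)·0.85^0·0.15^8 = 0.000000
  k=1: C(8,1)·0.85^1·0.15^7 = 0.000012
  k=2: C(8,2)·0.85^2·0.15^6 = 0.000230
  k=3: C(8,3)·0.85^3·0.15^5 = 0.002612
  k=4: C(8,4)·0.85^4·0.15^4 = 0.018499
Total = 0.021352

0.0214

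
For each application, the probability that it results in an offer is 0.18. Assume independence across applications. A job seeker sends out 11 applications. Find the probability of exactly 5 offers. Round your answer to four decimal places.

X ~ Binomial(n=11, p=0.18).
P(X=5) = C(11,5) · p^5 · (1−p)^6
= 462 · 0.00018896 · 0.30401 = 0.026539

0.0265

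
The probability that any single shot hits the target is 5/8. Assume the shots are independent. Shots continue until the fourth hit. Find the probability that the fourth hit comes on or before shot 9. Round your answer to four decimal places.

0.9260

Finishing within 9 shots ⇔ at least 4 successes in the first 9. With X ~ Binomial(9, 0.625), P(Y ≤ 9) = 1 − P(X ≤ 3).
  k=0: C(9,0)·0.625^0·0.375^9 = 0.000147
  k=1: C(9,1)·0.625^1·0.375^8 = 0.002200
  k=2: C(9,2)·0.625^2·0.375^7 = 0.014665
  k=3: C(9,3)·0.625^3·0.375^6 = 0.057030
1 − 0.074042 = 0.925958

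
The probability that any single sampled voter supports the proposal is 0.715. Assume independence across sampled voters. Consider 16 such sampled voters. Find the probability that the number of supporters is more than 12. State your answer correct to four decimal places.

0.2888

X ~ Binomial(16, 0.715); P(X ≥ 13) = Σ C(16,k) p^k (1−p)^(16−k) over k:
  k=13: C(16,13)·0.715^13·0.285^3 = 0.165463
  k=14: C(16,14)·0.715^14·0.285^2 = 0.088952
  k=15: C(16,15)·0.715^15·0.285^1 = 0.029755
  k=16: C(16,16)·0.715^16·0.285^0 = 0.004665
Total = 0.288835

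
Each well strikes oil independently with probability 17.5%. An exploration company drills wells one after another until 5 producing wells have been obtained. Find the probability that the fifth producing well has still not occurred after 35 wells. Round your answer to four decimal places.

0.2426

Needing more than 35 wells ⇔ fewer than 5 successes in the first 35. With X ~ Binomial(35, 0.175), P(Y > 35) = P(X ≤ 4).
  k=0: C(35,0)·0.175^0·0.825^35 = 0.001191
  k=1: C(35,1)·0.175^1·0.825^34 = 0.008842
  k=2: C(35,2)·0.175^2·0.825^33 = 0.031884
  k=3: C(35,3)·0.175^3·0.825^32 = 0.074396
  k=4: C(35,4)·0.175^4·0.825^31 = 0.126248
P(X ≤ 4) = 0.242561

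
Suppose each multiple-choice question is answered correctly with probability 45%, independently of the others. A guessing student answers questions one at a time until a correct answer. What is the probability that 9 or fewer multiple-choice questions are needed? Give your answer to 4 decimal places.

Y = number of multiple-choice questions to the first success; geometric, p = 0.45.
P(Y ≤ 9) = 1 − (1−p)^9 = 1 − 0.004605 = 0.995395

0.9954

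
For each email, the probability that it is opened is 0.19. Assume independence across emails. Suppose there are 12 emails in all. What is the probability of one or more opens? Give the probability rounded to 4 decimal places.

0.9202

P(at least one) = 1 − P(none) = 1 − (1 − 0.19)^12
= 1 − 0.079766 = 0.920234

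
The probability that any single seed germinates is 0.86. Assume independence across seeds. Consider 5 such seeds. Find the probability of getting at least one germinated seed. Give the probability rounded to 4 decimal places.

0.9999

P(at least one) = 1 − P(none) = 1 − (1 − 0.86)^5
= 1 − 0.000054 = 0.999946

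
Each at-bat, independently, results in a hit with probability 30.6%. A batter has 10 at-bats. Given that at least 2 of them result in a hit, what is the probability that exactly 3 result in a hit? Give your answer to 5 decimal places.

0.31007

X ~ Binomial(10, 0.306). Want P(X=3 | X≥2) = P(X=3) / P(X≥2).
P(X=3) = C(10,3)·0.306^3·0.694^7 = 0.2666010
P(X≥2) = 1 − 0.0259176 − 0.1142764 = 0.8598060
Ratio = 0.2666010 / 0.8598060 = 0.3100711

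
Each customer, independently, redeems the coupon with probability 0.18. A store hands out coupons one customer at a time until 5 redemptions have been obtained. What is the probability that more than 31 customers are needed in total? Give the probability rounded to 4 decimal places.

0.3211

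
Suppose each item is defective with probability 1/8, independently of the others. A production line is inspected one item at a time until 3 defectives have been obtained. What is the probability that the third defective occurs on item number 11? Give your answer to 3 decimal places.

Y = trial on which the third success occurs; negative binomial, r=3, p=0.125.
P(Y=11) = C(10,2) · p^3 · (1−p)^8
= 45 · 0.0019531 · 0.34361 = 0.03020

0.030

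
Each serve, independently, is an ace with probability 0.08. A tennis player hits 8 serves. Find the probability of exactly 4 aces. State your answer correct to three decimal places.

0.002

X ~ Binomial(n=8, p=0.08).
P(X=4) = C(8,4) · p^4 · (1−p)^4
= 70 · 4.096e-05 · 0.71639 = 0.00205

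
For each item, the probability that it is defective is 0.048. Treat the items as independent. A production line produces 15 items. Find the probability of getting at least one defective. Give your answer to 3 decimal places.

P(at least one) = 1 − P(none) = 1 − (1 − 0.048)^15
= 1 − 0.47814 = 0.52186

0.522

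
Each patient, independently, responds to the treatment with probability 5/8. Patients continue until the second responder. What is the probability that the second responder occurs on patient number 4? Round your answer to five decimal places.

0.16479

Y = trial on which the second success occurs; negative binomial, r=2, p=0.625.
P(Y=4) = C(3,1) · p^2 · (1−p)^2
= 3 · 0.39062 · 0.14062 = 0.1647949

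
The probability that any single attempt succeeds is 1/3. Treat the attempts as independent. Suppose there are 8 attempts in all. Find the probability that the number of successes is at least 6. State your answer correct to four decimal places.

0.0197

X ~ Binomial(8, 0.333333); P(X ≥ 6) = Σ C(8,k) p^k (1−p)^(8−k) over k:
  k=6: C(8,6)·0.333333^6·0.666667^2 = 0.017071
  k=7: C(8,7)·0.333333^7·0.666667^1 = 0.002439
  k=8: C(8,8)·0.333333^8·0.666667^0 = 0.000152
Total = 0.019662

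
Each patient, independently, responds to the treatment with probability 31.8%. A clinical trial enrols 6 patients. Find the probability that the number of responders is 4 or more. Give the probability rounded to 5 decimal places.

0.08569

X ~ Binomial(6, 0.318); P(X ≥ 4) = Σ C(6,k) p^k (1−p)^(6−k) over k:
  k=4: C(6,4)·0.318^4·0.682^2 = 0.0713458
  k=5: C(6,5)·0.318^5·0.682^1 = 0.0133067
  k=6: C(6,6)·0.318^6·0.682^0 = 0.0010341
Total = 0.0856866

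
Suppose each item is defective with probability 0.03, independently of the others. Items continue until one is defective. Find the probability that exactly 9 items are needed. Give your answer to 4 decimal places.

0.0235

Geometric (trials to first success), p = 0.03.
P(Y = 9) = (1−p)^8 · p = 0.78374 · 0.03 = 0.023512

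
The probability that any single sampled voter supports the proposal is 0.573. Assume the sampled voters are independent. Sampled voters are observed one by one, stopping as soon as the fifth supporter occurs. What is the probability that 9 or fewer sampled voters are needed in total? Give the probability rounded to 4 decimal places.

0.6746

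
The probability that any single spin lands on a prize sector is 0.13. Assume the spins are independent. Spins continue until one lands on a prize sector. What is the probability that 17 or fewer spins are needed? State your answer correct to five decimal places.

0.90628

Y = number of spins to the first success; geometric, p = 0.13.
P(Y ≤ 17) = 1 − (1−p)^17 = 1 − 0.0937189 = 0.9062811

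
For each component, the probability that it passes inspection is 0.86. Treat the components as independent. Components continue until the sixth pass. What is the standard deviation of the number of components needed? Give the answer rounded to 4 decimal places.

1.0657

Y = total components until the sixth success; negative binomial with r=6, p=0.86.
SD(Y) = √[r(1−p)/p²] = √(1.135749) = 1.065715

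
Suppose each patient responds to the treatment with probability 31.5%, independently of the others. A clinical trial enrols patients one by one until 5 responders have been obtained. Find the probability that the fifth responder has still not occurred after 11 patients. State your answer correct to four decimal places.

0.7555

Needing more than 11 patients ⇔ fewer than 5 successes in the first 11. With X ~ Binomial(11, 0.315), P(Y > 11) = P(X ≤ 4).
  k=0: C(11,0)·0.315^0·0.685^11 = 0.015581
  k=1: C(11,1)·0.315^1·0.685^10 = 0.078815
  k=2: C(11,2)·0.315^2·0.685^9 = 0.181217
  k=3: C(11,3)·0.315^3·0.685^8 = 0.250000
  k=4: C(11,4)·0.315^4·0.685^7 = 0.229927
P(X ≤ 4) = 0.755540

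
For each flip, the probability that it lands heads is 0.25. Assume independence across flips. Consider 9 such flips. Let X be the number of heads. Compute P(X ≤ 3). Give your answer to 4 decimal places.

0.8343

X ~ Binomial(9, 0.25); P(X ≤ 3) = Σ C(9,k) p^k (1−p)^(9−k) over k:
  k=0: C(9,0)·0.25^0·0.75^9 = 0.075085
  k=1: C(9,1)·0.25^1·0.75^8 = 0.225254
  k=2: C(9,2)·0.25^2·0.75^7 = 0.300339
  k=3: C(9,3)·0.25^3·0.75^6 = 0.233597
Total = 0.834274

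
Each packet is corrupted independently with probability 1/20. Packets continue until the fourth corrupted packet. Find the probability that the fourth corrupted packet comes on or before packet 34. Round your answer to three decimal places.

0.088

Finishing within 34 packets ⇔ at least 4 successes in the first 34. With X ~ Binomial(34, 0.05), P(Y ≤ 34) = 1 − P(X ≤ 3).
  k=0: C(34,0)·0.05^0·0.95^34 = 0.17482
  k=1: C(34,1)·0.05^1·0.95^33 = 0.31284
  k=2: C(34,2)·0.05^2·0.95^32 = 0.27168
  k=3: C(34,3)·0.05^3·0.95^31 = 0.15252
1 − 0.91187 = 0.08813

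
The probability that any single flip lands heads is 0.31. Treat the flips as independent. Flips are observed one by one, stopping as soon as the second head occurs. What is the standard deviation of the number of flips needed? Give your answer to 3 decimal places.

3.789

Y = total flips until the second success; negative binomial with r=2, p=0.31.
SD(Y) = √[r(1−p)/p²] = √(14.36004) = 3.78946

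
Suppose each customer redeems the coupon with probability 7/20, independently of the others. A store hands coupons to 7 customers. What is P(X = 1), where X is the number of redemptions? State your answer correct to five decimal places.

0.18478

X ~ Binomial(n=7, p=0.35).
P(X=1) = C(7,1) · p^1 · (1−p)^6
= 7 · 0.35 · 0.075419 = 0.1847763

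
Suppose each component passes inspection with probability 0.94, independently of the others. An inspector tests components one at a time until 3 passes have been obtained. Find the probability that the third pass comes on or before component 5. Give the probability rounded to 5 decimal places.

0.99803

Finishing within 5 components ⇔ at least 3 successes in the first 5. With X ~ Binomial(5, 0.94), P(Y ≤ 5) = 1 − P(X ≤ 2).
  k=0: C(5,0)·0.94^0·0.06^5 = 0.0000008
  k=1: C(5,1)·0.94^1·0.06^4 = 0.0000609
  k=2: C(5,2)·0.94^2·0.06^3 = 0.0019086
1 − 0.0019703 = 0.9980297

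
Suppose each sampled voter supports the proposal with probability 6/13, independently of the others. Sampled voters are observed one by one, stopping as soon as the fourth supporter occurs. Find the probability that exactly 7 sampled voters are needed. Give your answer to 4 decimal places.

Y = trial on which the fourth success occurs; negative binomial, r=4, p=0.461538.
P(Y=7) = C(6,3) · p^4 · (1−p)^3
= 20 · 0.045377 · 0.15612 = 0.141686

0.1417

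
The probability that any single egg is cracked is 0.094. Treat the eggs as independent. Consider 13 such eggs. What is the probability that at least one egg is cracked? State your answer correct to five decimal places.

P(at least one) = 1 − P(none) = 1 − (1 − 0.094)^13
= 1 − 0.2771192 = 0.7228808

0.72288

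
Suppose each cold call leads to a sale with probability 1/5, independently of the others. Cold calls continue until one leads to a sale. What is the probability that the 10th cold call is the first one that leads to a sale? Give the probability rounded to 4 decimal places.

Geometric (trials to first success), p = 0.20.
P(Y = 10) = (1−p)^9 · p = 0.13422 · 0.20 = 0.026844

0.0268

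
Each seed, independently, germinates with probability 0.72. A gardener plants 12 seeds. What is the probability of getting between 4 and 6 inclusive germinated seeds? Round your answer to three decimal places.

X ~ Binomial(12, 0.72); P(4 ≤ X ≤ 6) = Σ C(12,k) p^k (1−p)^(12−k) over k:
  k=4: C(12,4)·0.72^4·0.28^8 = 0.00503
  k=5: C(12,5)·0.72^5·0.28^7 = 0.02068
  k=6: C(12,6)·0.72^6·0.28^6 = 0.06203
Total = 0.08773

0.088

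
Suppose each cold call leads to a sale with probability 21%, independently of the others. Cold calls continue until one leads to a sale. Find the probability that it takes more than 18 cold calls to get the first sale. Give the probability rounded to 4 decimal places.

0.0144

Y = number of cold calls to the first success; geometric, p = 0.21.
P(Y > 18) = P(first 18 all fail) = (1−p)^18 = 0.014364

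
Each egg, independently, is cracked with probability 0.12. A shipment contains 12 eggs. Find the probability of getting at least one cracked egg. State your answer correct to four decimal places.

P(at least one) = 1 − P(none) = 1 − (1 − 0.12)^12
= 1 − 0.215671 = 0.784329

0.7843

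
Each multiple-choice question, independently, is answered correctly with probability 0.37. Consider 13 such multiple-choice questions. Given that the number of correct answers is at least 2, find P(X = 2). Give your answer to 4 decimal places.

X ~ Binomial(13, 0.37). Want P(X=2 | X≥2) = P(X=2) / P(X≥2).
P(X=2) = C(13,2)·0.37^2·0.63^11 = 0.066259
P(X≥2) = 1 − 0.002463 − 0.018803 = 0.978734
Ratio = 0.066259 / 0.978734 = 0.067699

0.0677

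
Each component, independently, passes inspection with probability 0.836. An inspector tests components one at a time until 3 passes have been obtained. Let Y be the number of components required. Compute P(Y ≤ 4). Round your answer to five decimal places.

0.87174

Finishing within 4 components ⇔ at least 3 successes in the first 4. With X ~ Binomial(4, 0.836), P(Y ≤ 4) = 1 − P(X ≤ 2).
  k=0: C(4,0)·0.836^0·0.164^4 = 0.0007234
  k=1: C(4,1)·0.836^1·0.164^3 = 0.0147502
  k=2: C(4,2)·0.836^2·0.164^2 = 0.1127850
1 − 0.1282586 = 0.8717414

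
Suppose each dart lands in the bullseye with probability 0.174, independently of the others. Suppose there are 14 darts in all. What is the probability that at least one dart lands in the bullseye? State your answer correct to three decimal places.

0.931

P(at least one) = 1 − P(none) = 1 − (1 − 0.174)^14
= 1 − 0.06882 = 0.93118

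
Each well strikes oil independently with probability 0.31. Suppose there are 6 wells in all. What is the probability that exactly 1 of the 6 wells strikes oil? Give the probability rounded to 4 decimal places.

X ~ Binomial(n=6, p=0.31).
P(X=1) = C(6,1) · p^1 · (1−p)^5
= 6 · 0.31 · 0.1564 = 0.290910

0.2909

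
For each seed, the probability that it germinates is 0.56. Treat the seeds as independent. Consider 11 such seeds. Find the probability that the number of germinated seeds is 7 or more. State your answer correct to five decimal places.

0.42361

X ~ Binomial(11, 0.56); P(X ≥ 7) = Σ C(11,k) p^k (1−p)^(11−k) over k:
  k=7: C(11,7)·0.56^7·0.44^4 = 0.2136195
  k=8: C(11,8)·0.56^8·0.44^3 = 0.1359397
  k=9: C(11,9)·0.56^9·0.44^2 = 0.0576714
  k=10: C(11,10)·0.56^10·0.44^1 = 0.0146800
  k=11: C(11,11)·0.56^11·0.44^0 = 0.0016985
Total = 0.4236090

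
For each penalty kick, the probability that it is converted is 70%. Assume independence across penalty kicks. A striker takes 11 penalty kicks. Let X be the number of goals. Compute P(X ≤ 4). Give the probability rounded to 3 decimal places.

0.022

X ~ Binomial(11, 0.70); P(X ≤ 4) = Σ C(11,k) p^k (1−p)^(11−k) over k:
  k=0: C(11,0)·0.70^0·0.30^11 = 0.00000
  k=1: C(11,1)·0.70^1·0.30^10 = 0.00005
  k=2: C(11,2)·0.70^2·0.30^9 = 0.00053
  k=3: C(11,3)·0.70^3·0.30^8 = 0.00371
  k=4: C(11,4)·0.70^4·0.30^7 = 0.01733
Total = 0.02162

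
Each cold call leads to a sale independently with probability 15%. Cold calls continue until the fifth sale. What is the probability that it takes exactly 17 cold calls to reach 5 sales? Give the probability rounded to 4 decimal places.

0.0197

Y = trial on which the fifth success occurs; negative binomial, r=5, p=0.15.
P(Y=17) = C(16,4) · p^5 · (1−p)^12
= 1820 · 7.5937e-05 · 0.14224 = 0.019659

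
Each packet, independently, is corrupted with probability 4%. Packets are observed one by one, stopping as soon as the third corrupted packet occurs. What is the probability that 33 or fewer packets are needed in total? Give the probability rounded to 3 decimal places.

0.144

Finishing within 33 packets ⇔ at least 3 successes in the first 33. With X ~ Binomial(33, 0.04), P(Y ≤ 33) = 1 − P(X ≤ 2).
  k=0: C(33,0)·0.04^0·0.96^33 = 0.25999
  k=1: C(33,1)·0.04^1·0.96^32 = 0.35748
  k=2: C(33,2)·0.04^2·0.96^31 = 0.23832
1 − 0.85579 = 0.14421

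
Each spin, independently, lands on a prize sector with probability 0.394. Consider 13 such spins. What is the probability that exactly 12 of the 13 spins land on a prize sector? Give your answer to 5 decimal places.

X ~ Binomial(n=13, p=0.394).
P(X=12) = C(13,12) · p^12 · (1−p)^1
= 13 · 1.3994e-05 · 0.606 = 0.0001102

0.00011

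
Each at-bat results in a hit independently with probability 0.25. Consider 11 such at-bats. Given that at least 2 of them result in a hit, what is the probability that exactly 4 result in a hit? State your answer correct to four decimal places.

X ~ Binomial(11, 0.25). Want P(X=4 | X≥2) = P(X=4) / P(X≥2).
P(X=4) = C(11,4)·0.25^4·0.75^7 = 0.172069
P(X≥2) = 1 − 0.042235 − 0.154862 = 0.802903
Ratio = 0.172069 / 0.802903 = 0.214309

0.2143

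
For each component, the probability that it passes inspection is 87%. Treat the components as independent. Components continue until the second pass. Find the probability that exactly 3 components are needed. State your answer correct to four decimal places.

Y = trial on which the second success occurs; negative binomial, r=2, p=0.87.
P(Y=3) = C(2,1) · p^2 · (1−p)^1
= 2 · 0.7569 · 0.13 = 0.196794

0.1968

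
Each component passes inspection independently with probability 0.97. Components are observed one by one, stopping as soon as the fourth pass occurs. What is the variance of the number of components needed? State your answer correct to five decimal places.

0.12754

Y = total components until the fourth success; negative binomial with r=4, p=0.97.
Var(Y) = r(1−p)/p² = 4·0.03 / 0.97² = 0.1275375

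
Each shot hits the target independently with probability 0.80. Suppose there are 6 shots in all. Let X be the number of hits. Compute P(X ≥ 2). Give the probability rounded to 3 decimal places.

X ~ Binomial(6, 0.80); P(X ≥ 2) = Σ C(6,k) p^k (1−p)^(6−k) over k:
  k=2: C(6,2)·0.80^2·0.20^4 = 0.01536
  k=3: C(6,3)·0.80^3·0.20^3 = 0.08192
  k=4: C(6,4)·0.80^4·0.20^2 = 0.24576
  k=5: C(6,5)·0.80^5·0.20^1 = 0.39322
  k=6: C(6,6)·0.80^6·0.20^0 = 0.26214
Total = 0.99840

0.998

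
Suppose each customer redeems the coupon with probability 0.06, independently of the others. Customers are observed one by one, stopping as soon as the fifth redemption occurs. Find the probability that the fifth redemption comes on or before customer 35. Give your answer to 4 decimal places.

0.0563

Finishing within 35 customers ⇔ at least 5 successes in the first 35. With X ~ Binomial(35, 0.06), P(Y ≤ 35) = 1 − P(X ≤ 4).
  k=0: C(35,0)·0.06^0·0.94^35 = 0.114677
  k=1: C(35,1)·0.06^1·0.94^34 = 0.256192
  k=2: C(35,2)·0.06^2·0.94^33 = 0.277996
  k=3: C(35,3)·0.06^3·0.94^32 = 0.195189
  k=4: C(35,4)·0.06^4·0.94^31 = 0.099671
1 − 0.943725 = 0.056275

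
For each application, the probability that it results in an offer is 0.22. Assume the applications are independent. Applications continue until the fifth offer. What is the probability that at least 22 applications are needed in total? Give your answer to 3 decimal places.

0.495

Needing more than 21 applications ⇔ fewer than 5 successes in the first 21. With X ~ Binomial(21, 0.22), P(Y > 21) = P(X ≤ 4).
  k=0: C(21,0)·0.22^0·0.78^21 = 0.00542
  k=1: C(21,1)·0.22^1·0.78^20 = 0.03210
  k=2: C(21,2)·0.22^2·0.78^19 = 0.09054
  k=3: C(21,3)·0.22^3·0.78^18 = 0.16174
  k=4: C(21,4)·0.22^4·0.78^17 = 0.20529
P(X ≤ 4) = 0.49510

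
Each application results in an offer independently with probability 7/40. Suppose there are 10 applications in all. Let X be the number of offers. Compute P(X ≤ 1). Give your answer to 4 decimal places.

X ~ Binomial(10, 0.175); P(X ≤ 1) = Σ C(10,k) p^k (1−p)^(10−k) over k:
  k=0: C(10,0)·0.175^0·0.825^10 = 0.146063
  k=1: C(10,1)·0.175^1·0.825^9 = 0.309830
Total = 0.455893

0.4559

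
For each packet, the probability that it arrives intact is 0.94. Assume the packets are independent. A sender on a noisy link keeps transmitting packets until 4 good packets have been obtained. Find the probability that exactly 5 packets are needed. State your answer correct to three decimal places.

0.187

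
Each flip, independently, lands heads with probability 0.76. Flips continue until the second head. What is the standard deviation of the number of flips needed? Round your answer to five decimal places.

0.91161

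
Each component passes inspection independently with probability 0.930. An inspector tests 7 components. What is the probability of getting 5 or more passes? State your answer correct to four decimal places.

X ~ Binomial(7, 0.93); P(X ≥ 5) = Σ C(7,k) p^k (1−p)^(7−k) over k:
  k=5: C(7,5)·0.93^5·0.07^2 = 0.071586
  k=6: C(7,6)·0.93^6·0.07^1 = 0.317025
  k=7: C(7,7)·0.93^7·0.07^0 = 0.601701
Total = 0.990312

0.9903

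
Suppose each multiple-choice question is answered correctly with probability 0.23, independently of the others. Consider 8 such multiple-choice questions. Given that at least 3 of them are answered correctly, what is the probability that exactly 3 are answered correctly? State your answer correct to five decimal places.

0.67700

X ~ Binomial(8, 0.23). Want P(X=3 | X≥3) = P(X=3) / P(X≥3).
P(X=3) = C(8,3)·0.23^3·0.77^5 = 0.1844273
P(X≥3) = 1 − 0.1235736 − 0.2952928 − 0.3087152 = 0.2724183
Ratio = 0.1844273 / 0.2724183 = 0.6770003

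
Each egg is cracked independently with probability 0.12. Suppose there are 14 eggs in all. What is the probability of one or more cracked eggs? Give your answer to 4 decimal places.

0.8330

P(at least one) = 1 − P(none) = 1 − (1 − 0.12)^14
= 1 − 0.167016 = 0.832984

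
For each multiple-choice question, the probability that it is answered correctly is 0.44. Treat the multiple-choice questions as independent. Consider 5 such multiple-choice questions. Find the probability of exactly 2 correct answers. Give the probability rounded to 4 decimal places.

0.3400

X ~ Binomial(n=5, p=0.44).
P(X=2) = C(5,2) · p^2 · (1−p)^3
= 10 · 0.1936 · 0.17562 = 0.339993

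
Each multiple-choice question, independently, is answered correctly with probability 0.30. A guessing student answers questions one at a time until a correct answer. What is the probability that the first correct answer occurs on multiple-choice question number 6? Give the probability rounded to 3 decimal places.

0.050

Geometric (trials to first success), p = 0.30.
P(Y = 6) = (1−p)^5 · p = 0.16807 · 0.30 = 0.05042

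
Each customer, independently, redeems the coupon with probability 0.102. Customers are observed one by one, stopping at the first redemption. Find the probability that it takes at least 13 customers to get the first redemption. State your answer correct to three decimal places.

Y = number of customers to the first success; geometric, p = 0.102.
P(Y > 12) = P(first 12 all fail) = (1−p)^12 = 0.27499

0.275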